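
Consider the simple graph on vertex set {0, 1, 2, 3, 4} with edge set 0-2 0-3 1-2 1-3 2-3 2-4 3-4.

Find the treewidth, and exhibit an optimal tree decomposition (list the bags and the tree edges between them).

The largest bag has 3 vertices, giving width 2; this decomposition certifies tw(G) ≤ 2. On the other hand G contains the 3-clique {0, 2, 3}. A clique must lie in a single bag of any decomposition, so no decomposition can have width below 2. Hence tw(G) = 2 exactly.

Treewidth 2.
Bags: B1 = {2, 3, 4}  B2 = {1, 2, 3}  B3 = {0, 2, 3}
Tree: B1–B2, B2–B3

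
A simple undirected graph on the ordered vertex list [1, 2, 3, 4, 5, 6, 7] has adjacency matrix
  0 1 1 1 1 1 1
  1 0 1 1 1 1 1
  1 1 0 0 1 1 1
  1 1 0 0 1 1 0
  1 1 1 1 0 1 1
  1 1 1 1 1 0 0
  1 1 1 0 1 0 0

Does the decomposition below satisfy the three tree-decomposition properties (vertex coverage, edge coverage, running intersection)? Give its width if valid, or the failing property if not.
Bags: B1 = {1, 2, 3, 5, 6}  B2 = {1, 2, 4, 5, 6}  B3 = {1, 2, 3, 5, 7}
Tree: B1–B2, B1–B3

Yes; width 4.

Checking the three conditions: (i) the bags cover all of {1, 2, 3, 4, 5, 6, 7}; (ii) for each edge, some bag contains both endpoints; (iii) the bags containing any fixed vertex form a subtree. All hold, so the decomposition is valid with width 5 − 1 = 4.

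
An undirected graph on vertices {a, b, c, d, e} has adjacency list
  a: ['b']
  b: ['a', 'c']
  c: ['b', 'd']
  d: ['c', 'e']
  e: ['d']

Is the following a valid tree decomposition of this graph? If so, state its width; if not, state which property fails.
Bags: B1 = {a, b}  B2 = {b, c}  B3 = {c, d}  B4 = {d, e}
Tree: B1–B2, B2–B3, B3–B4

Vertex coverage: the bags together contain {a, b, c, d, e}, the full vertex set. Edge coverage: each edge of G has both endpoints in at least one bag. Running intersection: for every vertex, the bags containing it form a connected subtree. All three properties hold, so this is a valid tree decomposition of width max|bag| − 1 = 1, and hence tw(G) ≤ 1.

Yes; width 1.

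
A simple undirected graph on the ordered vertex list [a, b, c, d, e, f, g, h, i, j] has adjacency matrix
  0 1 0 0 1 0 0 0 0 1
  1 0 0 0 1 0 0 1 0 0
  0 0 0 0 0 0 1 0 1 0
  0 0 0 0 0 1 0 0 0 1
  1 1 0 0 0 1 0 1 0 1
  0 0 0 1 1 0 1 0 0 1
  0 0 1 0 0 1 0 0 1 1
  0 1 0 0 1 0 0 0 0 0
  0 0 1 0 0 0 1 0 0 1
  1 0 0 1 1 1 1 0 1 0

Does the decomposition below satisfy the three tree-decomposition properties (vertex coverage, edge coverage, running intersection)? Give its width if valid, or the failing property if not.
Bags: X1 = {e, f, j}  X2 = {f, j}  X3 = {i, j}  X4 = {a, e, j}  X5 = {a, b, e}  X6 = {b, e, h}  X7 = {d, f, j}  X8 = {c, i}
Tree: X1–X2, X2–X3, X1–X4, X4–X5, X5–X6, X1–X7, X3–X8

No — vertex g appears in no bag.

A tree decomposition must satisfy three properties: every vertex lies in some bag; for every edge, both endpoints lie together in some bag; and for every vertex, the bags containing it form a connected subtree. Here vertex g appears in no bag, so the decomposition is invalid.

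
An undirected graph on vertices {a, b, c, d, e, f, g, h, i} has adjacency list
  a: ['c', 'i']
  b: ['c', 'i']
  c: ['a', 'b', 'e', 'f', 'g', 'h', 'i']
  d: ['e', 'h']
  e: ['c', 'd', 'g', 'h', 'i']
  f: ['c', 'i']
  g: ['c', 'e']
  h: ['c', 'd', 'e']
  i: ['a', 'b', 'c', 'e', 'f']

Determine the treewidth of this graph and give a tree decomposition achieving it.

The largest bag has 3 vertices, giving width 2; this decomposition certifies tw(G) ≤ 2. For the lower bound, the 3 vertices {d, e, h} are pairwise adjacent, and any tree decomposition puts a clique entirely inside one bag — forcing width ≥ 2. Hence tw(G) = 2 exactly.

Treewidth 2.
One such decomposition:
Bags: B1 = {c, e, i}  B2 = {c, e, g}  B3 = {c, e, h}  B4 = {d, e, h}  B5 = {c, f, i}  B6 = {b, c, i}  B7 = {a, c, i}
Tree: B1–B2, B2–B3, B3–B4, B1–B5, B5–B6, B1–B7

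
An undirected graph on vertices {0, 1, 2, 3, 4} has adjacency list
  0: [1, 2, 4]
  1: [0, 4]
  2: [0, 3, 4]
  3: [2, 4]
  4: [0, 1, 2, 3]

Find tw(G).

A width-2 tree decomposition is:
Bags: B1 = {0, 2, 4}  B2 = {2, 3, 4}  B3 = {0, 1, 4}
Tree: B1–B2, B1–B3
Every bag has size at most 3, so the width is 3 − 1 = 2 and tw(G) ≤ 2. On the other hand G contains the 3-clique {0, 1, 4}. A clique must lie in a single bag of any decomposition, so no decomposition can have width below 2. Therefore the treewidth is 2.

2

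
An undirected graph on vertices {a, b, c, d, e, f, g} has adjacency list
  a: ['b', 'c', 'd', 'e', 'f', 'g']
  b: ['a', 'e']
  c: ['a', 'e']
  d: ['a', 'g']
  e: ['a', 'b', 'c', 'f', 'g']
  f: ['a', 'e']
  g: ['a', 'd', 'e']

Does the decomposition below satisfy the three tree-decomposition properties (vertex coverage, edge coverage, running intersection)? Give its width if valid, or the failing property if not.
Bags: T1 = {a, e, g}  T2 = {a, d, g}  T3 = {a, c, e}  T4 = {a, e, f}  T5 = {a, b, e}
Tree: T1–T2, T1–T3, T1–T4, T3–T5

Yes; width 2.

Checking the three conditions: (i) the bags cover all of {a, b, c, d, e, f, g}; (ii) for each edge, some bag contains both endpoints; (iii) the bags containing any fixed vertex form a subtree. All hold, so the decomposition is valid with width 3 − 1 = 2.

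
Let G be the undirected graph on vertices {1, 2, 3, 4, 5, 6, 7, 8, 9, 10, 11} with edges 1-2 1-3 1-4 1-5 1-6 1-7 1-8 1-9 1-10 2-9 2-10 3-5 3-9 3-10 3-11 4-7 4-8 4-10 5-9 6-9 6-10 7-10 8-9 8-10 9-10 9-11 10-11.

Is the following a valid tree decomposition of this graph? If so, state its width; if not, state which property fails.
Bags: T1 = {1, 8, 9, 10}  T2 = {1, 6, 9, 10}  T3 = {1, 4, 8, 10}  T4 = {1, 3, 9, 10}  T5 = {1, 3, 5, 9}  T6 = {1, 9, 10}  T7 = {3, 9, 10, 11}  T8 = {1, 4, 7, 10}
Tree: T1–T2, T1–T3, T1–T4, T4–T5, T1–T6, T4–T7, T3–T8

A tree decomposition must satisfy three properties: every vertex lies in some bag; for every edge, both endpoints lie together in some bag; and for every vertex, the bags containing it form a connected subtree. Here vertex 2 appears in no bag, so the decomposition is invalid.

No — vertex 2 appears in no bag.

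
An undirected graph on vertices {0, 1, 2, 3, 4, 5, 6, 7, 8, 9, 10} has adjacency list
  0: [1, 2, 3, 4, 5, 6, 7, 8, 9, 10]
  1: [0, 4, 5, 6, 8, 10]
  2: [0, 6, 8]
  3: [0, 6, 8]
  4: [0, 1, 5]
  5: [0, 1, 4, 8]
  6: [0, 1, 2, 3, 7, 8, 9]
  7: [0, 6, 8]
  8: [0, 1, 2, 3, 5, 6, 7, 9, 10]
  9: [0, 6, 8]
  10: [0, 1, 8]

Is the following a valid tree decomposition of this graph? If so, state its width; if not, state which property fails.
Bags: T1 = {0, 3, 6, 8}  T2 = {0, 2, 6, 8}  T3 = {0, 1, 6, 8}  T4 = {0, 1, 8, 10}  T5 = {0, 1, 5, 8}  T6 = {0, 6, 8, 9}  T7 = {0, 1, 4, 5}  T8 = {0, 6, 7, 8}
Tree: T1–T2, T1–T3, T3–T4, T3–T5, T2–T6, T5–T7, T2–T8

Vertex coverage: the bags together contain {0, 1, 2, 3, 4, 5, 6, 7, 8, 9, 10}, the full vertex set. Edge coverage: each edge of G has both endpoints in at least one bag. Running intersection: for every vertex, the bags containing it form a connected subtree. All three properties hold, so this is a valid tree decomposition of width max|bag| − 1 = 3, and hence tw(G) ≤ 3.

Yes; width 3.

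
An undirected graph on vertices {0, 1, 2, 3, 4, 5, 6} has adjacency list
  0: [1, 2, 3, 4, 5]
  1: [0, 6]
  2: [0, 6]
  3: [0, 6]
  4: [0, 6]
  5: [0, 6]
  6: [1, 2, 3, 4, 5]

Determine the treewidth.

A width-2 tree decomposition is:
Bags: B1 = {0, 3, 6}  B2 = {0, 4, 6}  B3 = {0, 2, 6}  B4 = {0, 5, 6}  B5 = {0, 1, 6}
Tree: B1–B2, B2–B3, B3–B4, B4–B5
Every bag has size at most 3, so the width is 3 − 1 = 2 and tw(G) ≤ 2. For the lower bound, G contains the cycle 6–3–0–4–6, so G is not a forest; only forests have treewidth ≤ 1, hence tw(G) ≥ 2. Combining the bounds, tw(G) = 2.

2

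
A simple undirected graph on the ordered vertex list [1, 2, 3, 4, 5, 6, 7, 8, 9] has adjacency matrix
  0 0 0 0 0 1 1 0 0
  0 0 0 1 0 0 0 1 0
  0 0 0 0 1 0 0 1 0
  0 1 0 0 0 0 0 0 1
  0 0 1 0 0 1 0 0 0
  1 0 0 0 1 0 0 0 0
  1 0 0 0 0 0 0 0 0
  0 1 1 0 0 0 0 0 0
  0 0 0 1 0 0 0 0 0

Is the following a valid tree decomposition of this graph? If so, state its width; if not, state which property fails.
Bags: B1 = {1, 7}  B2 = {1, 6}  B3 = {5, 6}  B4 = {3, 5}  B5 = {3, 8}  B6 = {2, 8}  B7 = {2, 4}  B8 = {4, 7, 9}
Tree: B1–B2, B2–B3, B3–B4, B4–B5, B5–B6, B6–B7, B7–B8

A tree decomposition must satisfy three properties: every vertex lies in some bag; for every edge, both endpoints lie together in some bag; and for every vertex, the bags containing it form a connected subtree. Here bags containing vertex 7 are not connected in the tree, so the decomposition is invalid.

No — bags containing vertex 7 are not connected in the tree.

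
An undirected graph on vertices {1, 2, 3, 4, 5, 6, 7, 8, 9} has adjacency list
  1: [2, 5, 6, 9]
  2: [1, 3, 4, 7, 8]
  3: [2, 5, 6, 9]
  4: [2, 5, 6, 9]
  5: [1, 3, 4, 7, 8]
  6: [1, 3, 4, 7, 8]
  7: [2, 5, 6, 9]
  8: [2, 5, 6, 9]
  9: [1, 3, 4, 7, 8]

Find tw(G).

4

A width-4 tree decomposition is:
Bags: B1 = {2, 4, 5, 6, 9}  B2 = {2, 5, 6, 8, 9}  B3 = {2, 3, 5, 6, 9}  B4 = {2, 5, 6, 7, 9}  B5 = {1, 2, 5, 6, 9}
Tree: B1–B2, B2–B3, B3–B4, B4–B5
Every bag has size at most 5, so the width is 5 − 1 = 4 and tw(G) ≤ 4. For the lower bound: the 5 vertex sets {4,5}, {8,9}, {3,6}, {2}, {7} are disjoint, each induces a connected subgraph, and every pair is joined by at least one edge of G. Contracting each set to a single vertex therefore yields K_{5} as a minor, and since treewidth is minor-monotone, tw(G) ≥ tw(K_{5}) = 4. Hence tw(G) = 4 exactly.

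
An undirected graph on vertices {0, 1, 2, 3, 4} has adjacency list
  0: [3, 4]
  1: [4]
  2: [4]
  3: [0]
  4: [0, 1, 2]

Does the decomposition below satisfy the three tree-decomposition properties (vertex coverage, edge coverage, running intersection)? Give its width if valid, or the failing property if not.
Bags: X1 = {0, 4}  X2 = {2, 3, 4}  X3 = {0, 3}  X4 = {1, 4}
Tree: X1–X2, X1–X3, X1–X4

No — bags containing vertex 3 are not connected in the tree.

A tree decomposition must satisfy three properties: every vertex lies in some bag; for every edge, both endpoints lie together in some bag; and for every vertex, the bags containing it form a connected subtree. Here bags containing vertex 3 are not connected in the tree, so the decomposition is invalid.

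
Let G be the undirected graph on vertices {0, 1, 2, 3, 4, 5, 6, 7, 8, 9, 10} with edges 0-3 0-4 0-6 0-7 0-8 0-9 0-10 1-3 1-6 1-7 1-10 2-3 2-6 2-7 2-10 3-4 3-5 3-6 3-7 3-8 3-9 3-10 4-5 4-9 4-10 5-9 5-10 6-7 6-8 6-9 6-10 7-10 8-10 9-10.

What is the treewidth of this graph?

4

A width-4 tree decomposition is:
Bags: B1 = {0, 3, 6, 9, 10}  B2 = {0, 3, 6, 7, 10}  B3 = {0, 3, 4, 9, 10}  B4 = {2, 3, 6, 7, 10}  B5 = {0, 3, 6, 8, 10}  B6 = {3, 4, 5, 9, 10}  B7 = {1, 3, 6, 7, 10}
Tree: B1–B2, B1–B3, B2–B4, B2–B5, B3–B6, B2–B7
Each bag holds 5 vertices, so the decomposition has width 4, which upper-bounds the treewidth. On the other hand G contains the 5-clique {0, 3, 4, 9, 10}. A clique must lie in a single bag of any decomposition, so no decomposition can have width below 4. Combining the bounds, tw(G) = 4.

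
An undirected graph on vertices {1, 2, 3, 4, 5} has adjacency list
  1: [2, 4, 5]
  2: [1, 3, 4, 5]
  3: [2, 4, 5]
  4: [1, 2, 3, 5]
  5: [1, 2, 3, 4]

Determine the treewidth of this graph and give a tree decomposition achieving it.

Treewidth 3.
One such decomposition:
Bags: B1 = {2, 3, 4, 5}  B2 = {1, 2, 4, 5}
Tree: B1–B2

Each bag holds 4 vertices, so the decomposition has width 3, which upper-bounds the treewidth. Conversely, {1, 2, 4, 5} is a clique of size 4, and the vertices of any clique must share a bag in every tree decomposition; so some bag has ≥ 4 vertices and tw(G) ≥ 3. Therefore the treewidth is 3.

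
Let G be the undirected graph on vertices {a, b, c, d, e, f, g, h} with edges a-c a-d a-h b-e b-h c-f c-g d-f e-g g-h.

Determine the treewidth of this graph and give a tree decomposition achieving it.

Treewidth 2.
One optimal decomposition is:
Bags: B1 = {a, d, f}  B2 = {a, c, f}  B3 = {a, c, h}  B4 = {c, g, h}  B5 = {b, g, h}  B6 = {b, e, g}
Tree: B1–B2, B2–B3, B3–B4, B4–B5, B5–B6

Every bag has size at most 3, so the width is 3 − 1 = 2 and tw(G) ≤ 2. For the lower bound, G contains the cycle d–f–c–a–d, so G is not a forest; only forests have treewidth ≤ 1, hence tw(G) ≥ 2. The upper and lower bounds meet at 2, so that is the treewidth.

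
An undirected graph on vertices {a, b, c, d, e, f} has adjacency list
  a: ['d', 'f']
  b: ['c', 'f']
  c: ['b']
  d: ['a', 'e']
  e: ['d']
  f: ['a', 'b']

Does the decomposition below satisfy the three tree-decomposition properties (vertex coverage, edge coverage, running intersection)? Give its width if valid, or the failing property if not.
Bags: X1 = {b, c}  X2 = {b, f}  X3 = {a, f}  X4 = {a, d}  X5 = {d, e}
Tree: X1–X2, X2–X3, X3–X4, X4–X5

Yes; width 1.

Checking the three conditions: (i) the bags cover all of {a, b, c, d, e, f}; (ii) for each edge, some bag contains both endpoints; (iii) the bags containing any fixed vertex form a subtree. All hold, so the decomposition is valid with width 2 − 1 = 1.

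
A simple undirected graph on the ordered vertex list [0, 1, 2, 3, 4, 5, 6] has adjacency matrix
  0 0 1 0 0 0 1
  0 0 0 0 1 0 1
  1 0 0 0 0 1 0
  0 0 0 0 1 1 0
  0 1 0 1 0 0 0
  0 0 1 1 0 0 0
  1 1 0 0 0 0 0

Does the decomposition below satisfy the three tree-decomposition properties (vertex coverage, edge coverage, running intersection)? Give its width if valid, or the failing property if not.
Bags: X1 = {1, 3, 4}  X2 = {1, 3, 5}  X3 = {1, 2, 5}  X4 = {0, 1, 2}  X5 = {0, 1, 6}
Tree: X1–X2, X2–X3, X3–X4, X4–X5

Yes; width 2.

Every vertex of G appears in some bag (union = {0, 1, 2, 3, 4, 5, 6}); every edge is covered by a bag; and for each vertex v the set of bags containing v is connected in the bag tree. The decomposition is therefore valid. The largest bag has 3 vertices, so the width is 2.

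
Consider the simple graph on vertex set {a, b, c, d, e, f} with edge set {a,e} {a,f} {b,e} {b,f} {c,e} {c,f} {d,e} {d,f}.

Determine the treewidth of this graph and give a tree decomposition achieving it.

Every bag has size at most 3, so the width is 3 − 1 = 2 and tw(G) ≤ 2. For the lower bound, G contains the cycle e–a–f–c–e, so G is not a forest; only forests have treewidth ≤ 1, hence tw(G) ≥ 2. Combining the bounds, tw(G) = 2.

Treewidth 2.
Bags: B1 = {a, e, f}  B2 = {c, e, f}  B3 = {b, e, f}  B4 = {d, e, f}
Tree: B1–B2, B2–B3, B3–B4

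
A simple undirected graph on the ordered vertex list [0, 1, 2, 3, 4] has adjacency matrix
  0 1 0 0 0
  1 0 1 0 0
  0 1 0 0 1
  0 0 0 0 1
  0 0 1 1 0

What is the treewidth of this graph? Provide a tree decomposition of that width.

The largest bag has 2 vertices, giving width 1; this decomposition certifies tw(G) ≤ 1. Any graph with an edge has treewidth ≥ 1, and G has the edge 0–1. The upper and lower bounds meet at 1, so that is the treewidth.

Treewidth 1.
One such decomposition:
Bags: B1 = {0, 1}  B2 = {1, 2}  B3 = {2, 4}  B4 = {3, 4}
Tree: B1–B2, B2–B3, B3–B4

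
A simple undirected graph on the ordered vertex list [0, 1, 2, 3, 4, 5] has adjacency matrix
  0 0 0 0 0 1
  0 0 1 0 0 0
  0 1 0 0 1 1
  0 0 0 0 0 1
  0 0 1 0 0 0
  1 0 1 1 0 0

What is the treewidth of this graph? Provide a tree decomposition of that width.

Treewidth 1.
One optimal decomposition is:
Bags: B1 = {0, 5}  B2 = {3, 5}  B3 = {2, 5}  B4 = {2, 4}  B5 = {1, 2}
Tree: B1–B2, B2–B3, B3–B4, B3–B5

The largest bag has 2 vertices, giving width 1; this decomposition certifies tw(G) ≤ 1. Any graph with an edge has treewidth ≥ 1, and G has the edge 0–5. Hence tw(G) = 1 exactly.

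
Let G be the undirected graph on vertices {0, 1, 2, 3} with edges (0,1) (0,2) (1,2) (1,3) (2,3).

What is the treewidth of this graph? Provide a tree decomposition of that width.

The largest bag has 3 vertices, giving width 2; this decomposition certifies tw(G) ≤ 2. For the lower bound, the 3 vertices {0, 1, 2} are pairwise adjacent, and any tree decomposition puts a clique entirely inside one bag — forcing width ≥ 2. The upper and lower bounds meet at 2, so that is the treewidth.

Treewidth 2.
One optimal decomposition is:
Bags: B1 = {1, 2, 3}  B2 = {0, 1, 2}
Tree: B1–B2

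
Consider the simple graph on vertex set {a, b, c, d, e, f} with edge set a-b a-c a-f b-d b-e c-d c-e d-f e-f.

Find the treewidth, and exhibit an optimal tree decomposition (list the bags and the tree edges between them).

Treewidth 3.
Bags: B1 = {a, b, d, e}  B2 = {a, c, d, e}  B3 = {a, d, e, f}
Tree: B1–B2, B2–B3

Every bag has size at most 4, so the width is 4 − 1 = 3 and tw(G) ≤ 3. For the lower bound: the 4 vertex sets {a,b}, {c,e}, {d}, {f} are disjoint, each induces a connected subgraph, and every pair is joined by at least one edge of G. Contracting each set to a single vertex therefore yields K_{4} as a minor, and since treewidth is minor-monotone, tw(G) ≥ tw(K_{4}) = 3. Combining the bounds, tw(G) = 3.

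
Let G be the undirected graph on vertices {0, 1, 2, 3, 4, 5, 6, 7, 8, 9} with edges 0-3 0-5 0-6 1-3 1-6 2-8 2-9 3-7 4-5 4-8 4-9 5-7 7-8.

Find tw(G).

2

A width-2 tree decomposition is:
Bags: B1 = {2, 4, 9}  B2 = {2, 4, 8}  B3 = {4, 5, 8}  B4 = {5, 7, 8}  B5 = {0, 5, 7}  B6 = {0, 3, 7}  B7 = {0, 3, 6}  B8 = {1, 3, 6}
Tree: B1–B2, B2–B3, B3–B4, B4–B5, B5–B6, B6–B7, B7–B8
Every bag has size at most 3, so the width is 3 − 1 = 2 and tw(G) ≤ 2. The edges 9–2–8–4–9 form a cycle, so G is not a tree and its treewidth is at least 2. Hence tw(G) = 2 exactly.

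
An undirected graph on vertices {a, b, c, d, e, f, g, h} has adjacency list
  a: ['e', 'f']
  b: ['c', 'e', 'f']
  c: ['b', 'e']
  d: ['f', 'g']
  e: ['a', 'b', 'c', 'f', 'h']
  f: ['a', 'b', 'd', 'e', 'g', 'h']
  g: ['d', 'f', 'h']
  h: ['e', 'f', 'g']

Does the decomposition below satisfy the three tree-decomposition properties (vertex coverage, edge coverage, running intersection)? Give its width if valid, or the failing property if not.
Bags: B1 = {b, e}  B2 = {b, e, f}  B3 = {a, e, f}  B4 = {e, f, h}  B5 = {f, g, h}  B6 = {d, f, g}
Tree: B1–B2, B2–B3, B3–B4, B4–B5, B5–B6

A tree decomposition must satisfy three properties: every vertex lies in some bag; for every edge, both endpoints lie together in some bag; and for every vertex, the bags containing it form a connected subtree. Here vertex c appears in no bag, so the decomposition is invalid.

No — vertex c appears in no bag.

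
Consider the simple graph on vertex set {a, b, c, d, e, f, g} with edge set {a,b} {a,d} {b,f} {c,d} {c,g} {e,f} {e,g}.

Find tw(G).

A width-2 tree decomposition is:
Bags: B1 = {c, d, g}  B2 = {a, d, g}  B3 = {a, b, g}  B4 = {b, f, g}  B5 = {e, f, g}
Tree: B1–B2, B2–B3, B3–B4, B4–B5
Every bag has size at most 3, so the width is 3 − 1 = 2 and tw(G) ≤ 2. Since g–c–d–a–b–f–e–g is a cycle in G, G is not acyclic. Forests are exactly the graphs of treewidth ≤ 1, so tw(G) ≥ 2. The upper and lower bounds meet at 2, so that is the treewidth.

2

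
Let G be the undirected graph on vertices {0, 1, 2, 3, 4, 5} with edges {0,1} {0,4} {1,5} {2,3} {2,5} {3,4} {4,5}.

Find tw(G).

2

A width-2 tree decomposition is:
Bags: B1 = {2, 3, 4}  B2 = {2, 4, 5}  B3 = {0, 4, 5}  B4 = {0, 1, 5}
Tree: B1–B2, B2–B3, B3–B4
Each bag holds 3 vertices, so the decomposition has width 2, which upper-bounds the treewidth. Since 3–2–5–4–3 is a cycle in G, G is not acyclic. Forests are exactly the graphs of treewidth ≤ 1, so tw(G) ≥ 2. Therefore the treewidth is 2.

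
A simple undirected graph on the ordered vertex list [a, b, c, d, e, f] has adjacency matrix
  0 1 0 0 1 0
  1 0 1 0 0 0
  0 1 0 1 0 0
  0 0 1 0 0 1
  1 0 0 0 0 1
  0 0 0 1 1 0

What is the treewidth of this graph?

2

A width-2 tree decomposition is:
Bags: B1 = {a, e, f}  B2 = {a, b, f}  B3 = {b, c, f}  B4 = {c, d, f}
Tree: B1–B2, B2–B3, B3–B4
Every bag has size at most 3, so the width is 3 − 1 = 2 and tw(G) ≤ 2. The edges f–e–a–b–c–d–f form a cycle, so G is not a tree and its treewidth is at least 2. Therefore the treewidth is 2.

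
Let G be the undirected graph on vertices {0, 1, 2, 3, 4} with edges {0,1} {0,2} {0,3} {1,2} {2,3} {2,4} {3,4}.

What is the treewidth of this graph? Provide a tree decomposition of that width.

Each bag holds 3 vertices, so the decomposition has width 2, which upper-bounds the treewidth. For the lower bound, the 3 vertices {0, 1, 2} are pairwise adjacent, and any tree decomposition puts a clique entirely inside one bag — forcing width ≥ 2. Therefore the treewidth is 2.

Treewidth 2.
Bags: B1 = {0, 2, 3}  B2 = {2, 3, 4}  B3 = {0, 1, 2}
Tree: B1–B2, B1–B3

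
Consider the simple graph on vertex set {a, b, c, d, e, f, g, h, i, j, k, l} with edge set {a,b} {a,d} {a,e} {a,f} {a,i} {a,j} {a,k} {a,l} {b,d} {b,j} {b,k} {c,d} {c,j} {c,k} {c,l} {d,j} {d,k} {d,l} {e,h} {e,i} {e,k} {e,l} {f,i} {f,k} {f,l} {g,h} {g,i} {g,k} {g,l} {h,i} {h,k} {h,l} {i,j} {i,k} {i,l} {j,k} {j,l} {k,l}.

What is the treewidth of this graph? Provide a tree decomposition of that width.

Treewidth 4.
One such decomposition:
Bags: B1 = {a, i, j, k, l}  B2 = {a, d, j, k, l}  B3 = {a, e, i, k, l}  B4 = {e, h, i, k, l}  B5 = {a, f, i, k, l}  B6 = {a, b, d, j, k}  B7 = {g, h, i, k, l}  B8 = {c, d, j, k, l}
Tree: B1–B2, B1–B3, B3–B4, B3–B5, B2–B6, B4–B7, B2–B8

Every bag has size at most 5, so the width is 5 − 1 = 4 and tw(G) ≤ 4. On the other hand G contains the 5-clique {c, d, j, k, l}. A clique must lie in a single bag of any decomposition, so no decomposition can have width below 4. Combining the bounds, tw(G) = 4.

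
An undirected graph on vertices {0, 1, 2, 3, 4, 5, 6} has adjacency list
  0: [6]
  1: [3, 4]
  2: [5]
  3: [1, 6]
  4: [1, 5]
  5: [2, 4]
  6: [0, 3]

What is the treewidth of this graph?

A width-1 tree decomposition is:
Bags: B1 = {0, 6}  B2 = {3, 6}  B3 = {1, 3}  B4 = {1, 4}  B5 = {4, 5}  B6 = {2, 5}
Tree: B1–B2, B2–B3, B3–B4, B4–B5, B5–B6
Each bag holds 2 vertices, so the decomposition has width 1, which upper-bounds the treewidth. G has an edge, so its treewidth is at least 1. The upper and lower bounds meet at 1, so that is the treewidth.

1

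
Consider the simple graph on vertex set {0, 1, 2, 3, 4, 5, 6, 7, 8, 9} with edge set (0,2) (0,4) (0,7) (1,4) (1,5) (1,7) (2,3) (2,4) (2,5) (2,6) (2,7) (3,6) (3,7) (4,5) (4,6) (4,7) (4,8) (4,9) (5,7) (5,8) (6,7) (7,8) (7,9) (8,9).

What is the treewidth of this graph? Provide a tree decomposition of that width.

Treewidth 3.
Bags: B1 = {0, 2, 4, 7}  B2 = {2, 4, 6, 7}  B3 = {2, 4, 5, 7}  B4 = {1, 4, 5, 7}  B5 = {2, 3, 6, 7}  B6 = {4, 5, 7, 8}  B7 = {4, 7, 8, 9}
Tree: B1–B2, B2–B3, B3–B4, B2–B5, B4–B6, B6–B7

Every bag has size at most 4, so the width is 4 − 1 = 3 and tw(G) ≤ 3. On the other hand G contains the 4-clique {2, 3, 6, 7}. A clique must lie in a single bag of any decomposition, so no decomposition can have width below 3. The upper and lower bounds meet at 3, so that is the treewidth.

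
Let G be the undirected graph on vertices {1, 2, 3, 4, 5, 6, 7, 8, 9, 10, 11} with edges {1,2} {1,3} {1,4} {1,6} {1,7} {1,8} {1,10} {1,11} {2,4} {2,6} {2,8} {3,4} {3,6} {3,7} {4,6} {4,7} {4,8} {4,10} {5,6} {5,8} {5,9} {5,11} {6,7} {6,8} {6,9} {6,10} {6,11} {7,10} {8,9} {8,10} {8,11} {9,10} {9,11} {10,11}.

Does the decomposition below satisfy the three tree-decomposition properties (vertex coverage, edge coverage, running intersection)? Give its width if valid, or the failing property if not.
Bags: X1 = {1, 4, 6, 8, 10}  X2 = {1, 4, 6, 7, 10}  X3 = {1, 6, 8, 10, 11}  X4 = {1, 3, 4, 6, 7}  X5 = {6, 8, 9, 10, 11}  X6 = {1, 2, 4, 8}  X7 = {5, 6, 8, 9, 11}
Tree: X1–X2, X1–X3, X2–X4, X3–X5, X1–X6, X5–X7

A tree decomposition must satisfy three properties: every vertex lies in some bag; for every edge, both endpoints lie together in some bag; and for every vertex, the bags containing it form a connected subtree. Here edge (6,2) lies in no bag, so the decomposition is invalid.

No — edge (6,2) lies in no bag.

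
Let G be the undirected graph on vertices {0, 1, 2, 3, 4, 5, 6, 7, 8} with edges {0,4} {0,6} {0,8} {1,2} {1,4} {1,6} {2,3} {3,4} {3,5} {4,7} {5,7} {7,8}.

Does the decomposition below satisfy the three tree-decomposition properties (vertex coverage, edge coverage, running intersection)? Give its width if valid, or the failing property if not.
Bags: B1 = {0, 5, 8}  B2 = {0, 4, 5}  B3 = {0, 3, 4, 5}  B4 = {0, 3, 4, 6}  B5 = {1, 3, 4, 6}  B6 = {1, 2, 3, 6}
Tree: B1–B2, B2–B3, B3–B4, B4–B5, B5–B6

No — vertex 7 appears in no bag.

A tree decomposition must satisfy three properties: every vertex lies in some bag; for every edge, both endpoints lie together in some bag; and for every vertex, the bags containing it form a connected subtree. Here vertex 7 appears in no bag, so the decomposition is invalid.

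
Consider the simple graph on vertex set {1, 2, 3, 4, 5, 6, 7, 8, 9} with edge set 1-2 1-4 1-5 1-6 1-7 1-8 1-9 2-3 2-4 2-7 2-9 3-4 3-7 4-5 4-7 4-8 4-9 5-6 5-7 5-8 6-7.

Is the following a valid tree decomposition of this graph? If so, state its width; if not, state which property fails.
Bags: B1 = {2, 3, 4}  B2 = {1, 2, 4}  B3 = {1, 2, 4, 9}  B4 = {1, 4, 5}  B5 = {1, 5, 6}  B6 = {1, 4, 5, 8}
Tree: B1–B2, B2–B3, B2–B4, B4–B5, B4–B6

A tree decomposition must satisfy three properties: every vertex lies in some bag; for every edge, both endpoints lie together in some bag; and for every vertex, the bags containing it form a connected subtree. Here vertex 7 appears in no bag, so the decomposition is invalid.

No — vertex 7 appears in no bag.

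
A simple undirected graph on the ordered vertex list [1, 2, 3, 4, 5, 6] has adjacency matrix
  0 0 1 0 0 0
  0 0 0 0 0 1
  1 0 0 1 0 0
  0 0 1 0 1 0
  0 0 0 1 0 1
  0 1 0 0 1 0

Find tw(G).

A width-1 tree decomposition is:
Bags: B1 = {2, 6}  B2 = {5, 6}  B3 = {4, 5}  B4 = {3, 4}  B5 = {1, 3}
Tree: B1–B2, B2–B3, B3–B4, B4–B5
Every bag has size at most 2, so the width is 2 − 1 = 1 and tw(G) ≤ 1. Since G has at least one edge (e.g. 2–6), it is not an edgeless graph, so tw(G) ≥ 1. Hence tw(G) = 1 exactly.

1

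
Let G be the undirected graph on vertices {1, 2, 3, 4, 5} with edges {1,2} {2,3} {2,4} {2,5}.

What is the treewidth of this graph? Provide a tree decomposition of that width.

Treewidth 1.
One optimal decomposition is:
Bags: B1 = {2, 3}  B2 = {2, 4}  B3 = {1, 2}  B4 = {2, 5}
Tree: B1–B2, B1–B3, B3–B4

Every bag has size at most 2, so the width is 2 − 1 = 1 and tw(G) ≤ 1. G has an edge, so its treewidth is at least 1. The upper and lower bounds meet at 1, so that is the treewidth.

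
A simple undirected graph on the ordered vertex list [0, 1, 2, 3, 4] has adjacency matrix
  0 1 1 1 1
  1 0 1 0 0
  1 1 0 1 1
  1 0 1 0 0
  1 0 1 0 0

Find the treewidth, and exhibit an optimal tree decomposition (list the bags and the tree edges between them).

Treewidth 2.
One such decomposition:
Bags: B1 = {0, 2, 3}  B2 = {0, 2, 4}  B3 = {0, 1, 2}
Tree: B1–B2, B1–B3

Each bag holds 3 vertices, so the decomposition has width 2, which upper-bounds the treewidth. Conversely, {0, 1, 2} is a clique of size 3, and the vertices of any clique must share a bag in every tree decomposition; so some bag has ≥ 3 vertices and tw(G) ≥ 2. Combining the bounds, tw(G) = 2.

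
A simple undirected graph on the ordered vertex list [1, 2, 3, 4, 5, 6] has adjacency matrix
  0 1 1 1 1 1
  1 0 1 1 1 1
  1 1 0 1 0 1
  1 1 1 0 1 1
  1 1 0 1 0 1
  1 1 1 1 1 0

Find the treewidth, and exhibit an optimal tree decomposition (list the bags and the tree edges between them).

Treewidth 4.
One such decomposition:
Bags: B1 = {1, 2, 3, 4, 6}  B2 = {1, 2, 4, 5, 6}
Tree: B1–B2

Each bag holds 5 vertices, so the decomposition has width 4, which upper-bounds the treewidth. Conversely, {1, 2, 3, 4, 6} is a clique of size 5, and the vertices of any clique must share a bag in every tree decomposition; so some bag has ≥ 5 vertices and tw(G) ≥ 4. Therefore the treewidth is 4.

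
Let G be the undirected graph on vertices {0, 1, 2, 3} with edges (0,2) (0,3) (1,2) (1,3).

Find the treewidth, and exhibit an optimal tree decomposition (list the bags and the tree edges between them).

Treewidth 2.
Bags: B1 = {0, 1, 2}  B2 = {0, 1, 3}
Tree: B1–B2

The largest bag has 3 vertices, giving width 2; this decomposition certifies tw(G) ≤ 2. Since 1–2–0–3–1 is a cycle in G, G is not acyclic. Forests are exactly the graphs of treewidth ≤ 1, so tw(G) ≥ 2. The upper and lower bounds meet at 2, so that is the treewidth.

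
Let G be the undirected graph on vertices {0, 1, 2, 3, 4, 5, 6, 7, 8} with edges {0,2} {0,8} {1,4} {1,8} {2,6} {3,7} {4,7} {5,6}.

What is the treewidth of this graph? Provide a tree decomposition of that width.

Treewidth 1.
Bags: B1 = {5, 6}  B2 = {2, 6}  B3 = {0, 2}  B4 = {0, 8}  B5 = {1, 8}  B6 = {1, 4}  B7 = {4, 7}  B8 = {3, 7}
Tree: B1–B2, B2–B3, B3–B4, B4–B5, B5–B6, B6–B7, B7–B8

Every bag has size at most 2, so the width is 2 − 1 = 1 and tw(G) ≤ 1. Since G has at least one edge (e.g. 5–6), it is not an edgeless graph, so tw(G) ≥ 1. Combining the bounds, tw(G) = 1.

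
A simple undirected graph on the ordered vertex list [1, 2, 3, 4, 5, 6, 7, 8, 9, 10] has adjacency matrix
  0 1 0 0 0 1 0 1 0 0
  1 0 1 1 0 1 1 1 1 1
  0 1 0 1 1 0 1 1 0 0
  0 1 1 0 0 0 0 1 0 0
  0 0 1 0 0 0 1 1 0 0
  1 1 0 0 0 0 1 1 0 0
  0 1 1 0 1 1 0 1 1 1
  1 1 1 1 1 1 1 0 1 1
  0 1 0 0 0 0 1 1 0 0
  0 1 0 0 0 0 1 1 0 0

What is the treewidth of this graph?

3

A width-3 tree decomposition is:
Bags: B1 = {2, 3, 7, 8}  B2 = {2, 3, 4, 8}  B3 = {2, 6, 7, 8}  B4 = {3, 5, 7, 8}  B5 = {1, 2, 6, 8}  B6 = {2, 7, 8, 10}  B7 = {2, 7, 8, 9}
Tree: B1–B2, B1–B3, B1–B4, B3–B5, B3–B6, B1–B7
Every bag has size at most 4, so the width is 4 − 1 = 3 and tw(G) ≤ 3. Conversely, {1, 2, 6, 8} is a clique of size 4, and the vertices of any clique must share a bag in every tree decomposition; so some bag has ≥ 4 vertices and tw(G) ≥ 3. Therefore the treewidth is 3.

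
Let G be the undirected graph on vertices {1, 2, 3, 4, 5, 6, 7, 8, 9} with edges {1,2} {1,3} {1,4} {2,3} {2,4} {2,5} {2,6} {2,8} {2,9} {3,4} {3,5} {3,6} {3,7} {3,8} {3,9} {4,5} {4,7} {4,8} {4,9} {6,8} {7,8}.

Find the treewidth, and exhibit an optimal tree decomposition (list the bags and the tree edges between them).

Treewidth 3.
One optimal decomposition is:
Bags: B1 = {2, 3, 4, 5}  B2 = {2, 3, 4, 8}  B3 = {2, 3, 4, 9}  B4 = {2, 3, 6, 8}  B5 = {1, 2, 3, 4}  B6 = {3, 4, 7, 8}
Tree: B1–B2, B1–B3, B2–B4, B2–B5, B2–B6

The largest bag has 4 vertices, giving width 3; this decomposition certifies tw(G) ≤ 3. On the other hand G contains the 4-clique {2, 3, 4, 8}. A clique must lie in a single bag of any decomposition, so no decomposition can have width below 3. The upper and lower bounds meet at 3, so that is the treewidth.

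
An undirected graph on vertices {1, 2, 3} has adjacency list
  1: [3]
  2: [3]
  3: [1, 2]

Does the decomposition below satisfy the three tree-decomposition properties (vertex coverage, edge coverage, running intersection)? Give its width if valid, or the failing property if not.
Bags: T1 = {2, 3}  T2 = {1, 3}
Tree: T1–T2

Yes; width 1.

Every vertex of G appears in some bag (union = {1, 2, 3}); every edge is covered by a bag; and for each vertex v the set of bags containing v is connected in the bag tree. The decomposition is therefore valid. The largest bag has 2 vertices, so the width is 1.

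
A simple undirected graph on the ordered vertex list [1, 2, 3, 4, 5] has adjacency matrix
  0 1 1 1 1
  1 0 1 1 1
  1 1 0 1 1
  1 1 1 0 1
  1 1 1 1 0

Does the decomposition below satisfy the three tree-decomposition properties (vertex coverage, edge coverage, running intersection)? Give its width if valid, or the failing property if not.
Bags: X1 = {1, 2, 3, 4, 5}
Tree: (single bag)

Yes; width 4.

Vertex coverage: the bags together contain {1, 2, 3, 4, 5}, the full vertex set. Edge coverage: each edge of G has both endpoints in at least one bag. Running intersection: for every vertex, the bags containing it form a connected subtree. All three properties hold, so this is a valid tree decomposition of width max|bag| − 1 = 4, and hence tw(G) ≤ 4.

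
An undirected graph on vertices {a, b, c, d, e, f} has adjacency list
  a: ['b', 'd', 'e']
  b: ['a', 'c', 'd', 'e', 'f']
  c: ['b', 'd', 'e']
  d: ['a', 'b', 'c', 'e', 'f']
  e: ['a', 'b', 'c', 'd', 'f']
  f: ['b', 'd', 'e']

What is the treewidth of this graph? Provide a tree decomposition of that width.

Each bag holds 4 vertices, so the decomposition has width 3, which upper-bounds the treewidth. For the lower bound, the 4 vertices {a, b, d, e} are pairwise adjacent, and any tree decomposition puts a clique entirely inside one bag — forcing width ≥ 3. Combining the bounds, tw(G) = 3.

Treewidth 3.
Bags: B1 = {b, c, d, e}  B2 = {a, b, d, e}  B3 = {b, d, e, f}
Tree: B1–B2, B2–B3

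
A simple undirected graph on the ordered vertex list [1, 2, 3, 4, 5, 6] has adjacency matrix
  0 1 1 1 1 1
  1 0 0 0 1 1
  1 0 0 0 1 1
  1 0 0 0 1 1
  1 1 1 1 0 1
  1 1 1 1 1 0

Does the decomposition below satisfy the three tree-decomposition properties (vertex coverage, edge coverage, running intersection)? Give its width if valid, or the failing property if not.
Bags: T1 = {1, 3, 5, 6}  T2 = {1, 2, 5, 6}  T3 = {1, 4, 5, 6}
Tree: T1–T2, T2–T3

Yes; width 3.

Every vertex of G appears in some bag (union = {1, 2, 3, 4, 5, 6}); every edge is covered by a bag; and for each vertex v the set of bags containing v is connected in the bag tree. The decomposition is therefore valid. The largest bag has 4 vertices, so the width is 3.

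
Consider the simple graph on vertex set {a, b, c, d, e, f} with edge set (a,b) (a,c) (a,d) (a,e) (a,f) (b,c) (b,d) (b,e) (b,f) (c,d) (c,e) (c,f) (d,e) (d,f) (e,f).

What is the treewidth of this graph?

5

A width-5 tree decomposition is:
Bags: B1 = {a, b, c, d, e, f}
Tree: (single bag)
A single bag containing all 6 vertices is trivially a valid decomposition of width 5. On the other hand G contains the 6-clique {a, b, c, d, e, f}. A clique must lie in a single bag of any decomposition, so no decomposition can have width below 5. The upper and lower bounds meet at 5, so that is the treewidth.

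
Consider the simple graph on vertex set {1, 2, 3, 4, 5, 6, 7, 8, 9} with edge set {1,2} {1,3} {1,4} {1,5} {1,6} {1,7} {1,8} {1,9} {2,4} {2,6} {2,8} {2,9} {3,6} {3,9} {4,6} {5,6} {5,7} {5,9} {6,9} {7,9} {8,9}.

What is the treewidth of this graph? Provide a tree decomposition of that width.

Every bag has size at most 4, so the width is 4 − 1 = 3 and tw(G) ≤ 3. For the lower bound, the 4 vertices {1, 2, 8, 9} are pairwise adjacent, and any tree decomposition puts a clique entirely inside one bag — forcing width ≥ 3. Combining the bounds, tw(G) = 3.

Treewidth 3.
One optimal decomposition is:
Bags: B1 = {1, 2, 4, 6}  B2 = {1, 2, 6, 9}  B3 = {1, 2, 8, 9}  B4 = {1, 3, 6, 9}  B5 = {1, 5, 6, 9}  B6 = {1, 5, 7, 9}
Tree: B1–B2, B2–B3, B2–B4, B4–B5, B5–B6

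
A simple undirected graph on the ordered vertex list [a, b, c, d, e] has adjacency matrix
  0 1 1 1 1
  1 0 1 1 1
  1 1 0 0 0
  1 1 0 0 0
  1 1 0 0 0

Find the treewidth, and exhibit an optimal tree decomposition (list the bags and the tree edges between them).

Treewidth 2.
One such decomposition:
Bags: B1 = {a, b, e}  B2 = {a, b, d}  B3 = {a, b, c}
Tree: B1–B2, B2–B3

The largest bag has 3 vertices, giving width 2; this decomposition certifies tw(G) ≤ 2. Conversely, {a, b, d} is a clique of size 3, and the vertices of any clique must share a bag in every tree decomposition; so some bag has ≥ 3 vertices and tw(G) ≥ 2. Hence tw(G) = 2 exactly.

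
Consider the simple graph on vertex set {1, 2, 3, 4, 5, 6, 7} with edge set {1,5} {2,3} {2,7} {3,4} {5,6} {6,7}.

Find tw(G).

A width-1 tree decomposition is:
Bags: B1 = {3, 4}  B2 = {2, 3}  B3 = {2, 7}  B4 = {6, 7}  B5 = {5, 6}  B6 = {1, 5}
Tree: B1–B2, B2–B3, B3–B4, B4–B5, B5–B6
Every bag has size at most 2, so the width is 2 − 1 = 1 and tw(G) ≤ 1. Since G has at least one edge (e.g. 4–3), it is not an edgeless graph, so tw(G) ≥ 1. Combining the bounds, tw(G) = 1.

1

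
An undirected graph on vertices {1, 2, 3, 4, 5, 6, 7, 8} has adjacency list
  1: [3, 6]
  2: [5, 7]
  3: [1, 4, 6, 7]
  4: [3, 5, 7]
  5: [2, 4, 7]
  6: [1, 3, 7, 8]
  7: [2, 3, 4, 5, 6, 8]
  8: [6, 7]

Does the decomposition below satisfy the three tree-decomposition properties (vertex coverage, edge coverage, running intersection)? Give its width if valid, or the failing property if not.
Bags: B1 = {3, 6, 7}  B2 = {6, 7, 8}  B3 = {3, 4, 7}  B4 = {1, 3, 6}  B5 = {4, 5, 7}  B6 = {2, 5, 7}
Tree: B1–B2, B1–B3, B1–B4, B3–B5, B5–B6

Yes; width 2.

Vertex coverage: the bags together contain {1, 2, 3, 4, 5, 6, 7, 8}, the full vertex set. Edge coverage: each edge of G has both endpoints in at least one bag. Running intersection: for every vertex, the bags containing it form a connected subtree. All three properties hold, so this is a valid tree decomposition of width max|bag| − 1 = 2, and hence tw(G) ≤ 2.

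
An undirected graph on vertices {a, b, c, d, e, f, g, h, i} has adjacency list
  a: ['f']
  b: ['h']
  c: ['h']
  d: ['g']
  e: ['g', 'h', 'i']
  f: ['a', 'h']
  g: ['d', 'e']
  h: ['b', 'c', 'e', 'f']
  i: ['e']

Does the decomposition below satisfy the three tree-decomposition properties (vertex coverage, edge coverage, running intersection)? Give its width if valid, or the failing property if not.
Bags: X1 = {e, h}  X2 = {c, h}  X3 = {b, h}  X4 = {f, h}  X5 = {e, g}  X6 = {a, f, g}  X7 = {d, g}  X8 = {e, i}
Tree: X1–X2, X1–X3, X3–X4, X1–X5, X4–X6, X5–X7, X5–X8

No — bags containing vertex g are not connected in the tree.

A tree decomposition must satisfy three properties: every vertex lies in some bag; for every edge, both endpoints lie together in some bag; and for every vertex, the bags containing it form a connected subtree. Here bags containing vertex g are not connected in the tree, so the decomposition is invalid.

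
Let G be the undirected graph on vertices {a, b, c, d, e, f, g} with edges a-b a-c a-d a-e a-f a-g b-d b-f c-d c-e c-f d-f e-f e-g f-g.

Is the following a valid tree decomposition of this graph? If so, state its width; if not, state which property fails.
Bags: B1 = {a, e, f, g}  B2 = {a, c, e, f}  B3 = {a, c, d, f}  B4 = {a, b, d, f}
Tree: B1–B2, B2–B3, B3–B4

Yes; width 3.

Every vertex of G appears in some bag (union = {a, b, c, d, e, f, g}); every edge is covered by a bag; and for each vertex v the set of bags containing v is connected in the bag tree. The decomposition is therefore valid. The largest bag has 4 vertices, so the width is 3.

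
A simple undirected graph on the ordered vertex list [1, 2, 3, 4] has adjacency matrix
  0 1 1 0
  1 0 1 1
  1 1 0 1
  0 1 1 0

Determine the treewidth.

2

A width-2 tree decomposition is:
Bags: B1 = {2, 3, 4}  B2 = {1, 2, 3}
Tree: B1–B2
Each bag holds 3 vertices, so the decomposition has width 2, which upper-bounds the treewidth. On the other hand G contains the 3-clique {1, 2, 3}. A clique must lie in a single bag of any decomposition, so no decomposition can have width below 2. Hence tw(G) = 2 exactly.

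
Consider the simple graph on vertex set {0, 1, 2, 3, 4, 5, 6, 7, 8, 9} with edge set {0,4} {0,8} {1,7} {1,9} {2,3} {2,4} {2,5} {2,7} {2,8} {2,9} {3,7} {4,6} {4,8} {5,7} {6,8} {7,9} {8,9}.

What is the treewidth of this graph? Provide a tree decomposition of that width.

Treewidth 2.
One such decomposition:
Bags: B1 = {2, 3, 7}  B2 = {2, 7, 9}  B3 = {2, 8, 9}  B4 = {1, 7, 9}  B5 = {2, 4, 8}  B6 = {2, 5, 7}  B7 = {4, 6, 8}  B8 = {0, 4, 8}
Tree: B1–B2, B2–B3, B2–B4, B3–B5, B1–B6, B5–B7, B5–B8

The largest bag has 3 vertices, giving width 2; this decomposition certifies tw(G) ≤ 2. For the lower bound, the 3 vertices {0, 4, 8} are pairwise adjacent, and any tree decomposition puts a clique entirely inside one bag — forcing width ≥ 2. The upper and lower bounds meet at 2, so that is the treewidth.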